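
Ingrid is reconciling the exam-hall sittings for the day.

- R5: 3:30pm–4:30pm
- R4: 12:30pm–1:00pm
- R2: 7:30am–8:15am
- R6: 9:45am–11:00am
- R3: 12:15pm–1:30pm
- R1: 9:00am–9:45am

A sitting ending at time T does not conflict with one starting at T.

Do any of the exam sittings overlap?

Sorted by start: R2, R1, R6, R3, R4, R5.
R1 starts after R2 ends — done with R2.
R6 starts exactly when R1 ends (back-to-back, no overlap) — done with R1.
R3 starts after R6 ends — done with R6.
R4 starts before R3 ends → R3 and R4 overlap.
That's a conflict, so the schedule is not conflict-free.

Yes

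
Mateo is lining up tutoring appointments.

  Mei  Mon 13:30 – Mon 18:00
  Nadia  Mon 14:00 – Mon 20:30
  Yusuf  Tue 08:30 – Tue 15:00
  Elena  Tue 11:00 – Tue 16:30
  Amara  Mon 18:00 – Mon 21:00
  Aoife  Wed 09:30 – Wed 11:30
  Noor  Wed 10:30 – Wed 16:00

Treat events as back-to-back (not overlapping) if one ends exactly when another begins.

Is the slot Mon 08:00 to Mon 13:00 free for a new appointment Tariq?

Yes — the slot is free

Mei: starts Mon 13:30 at or after Tariq ends Mon 13:00 → clear.
Nadia: starts Mon 14:00 at or after Tariq ends Mon 13:00 → clear.
Amara: starts Mon 18:00 at or after Tariq ends Mon 13:00 → clear.
Yusuf: starts Tue 08:30 at or after Tariq ends Mon 13:00 → clear.
Elena: starts Tue 11:00 at or after Tariq ends Mon 13:00 → clear.
Aoife: starts Wed 09:30 at or after Tariq ends Mon 13:00 → clear.
Noor: starts Wed 10:30 at or after Tariq ends Mon 13:00 → clear.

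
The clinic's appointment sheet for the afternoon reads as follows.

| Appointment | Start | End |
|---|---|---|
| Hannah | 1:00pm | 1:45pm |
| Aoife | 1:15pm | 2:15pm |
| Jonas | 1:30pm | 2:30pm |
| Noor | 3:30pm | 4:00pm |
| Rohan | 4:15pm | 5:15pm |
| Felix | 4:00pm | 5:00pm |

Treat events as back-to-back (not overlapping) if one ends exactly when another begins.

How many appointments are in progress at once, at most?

3

Sort all start/end points and keep a running count:
1:00pm start Hannah → 1
1:15pm start Aoife → 2
1:30pm start Jonas → 3
1:45pm end Hannah → 2
2:15pm end Aoife → 1
2:30pm end Jonas → 0
3:30pm start Noor → 1
4:00pm end Noor → 0
4:00pm start Felix → 1
4:15pm start Rohan → 2
5:00pm end Felix → 1
5:15pm end Rohan → 0
Peak is 3, at 1:30pm (Aoife, Hannah, Jonas).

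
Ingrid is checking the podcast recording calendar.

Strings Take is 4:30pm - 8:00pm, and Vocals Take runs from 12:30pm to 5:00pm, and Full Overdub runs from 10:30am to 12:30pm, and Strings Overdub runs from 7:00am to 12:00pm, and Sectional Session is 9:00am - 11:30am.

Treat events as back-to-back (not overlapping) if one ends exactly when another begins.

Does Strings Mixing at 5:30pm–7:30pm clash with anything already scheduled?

Yes — it overlaps Strings Take

Strings Overdub: ends 12:00pm at or before Strings Mixing starts 5:30pm → clear.
Sectional Session: ends 11:30am at or before Strings Mixing starts 5:30pm → clear.
Full Overdub: ends 12:30pm at or before Strings Mixing starts 5:30pm → clear.
Vocals Take: ends 5:00pm at or before Strings Mixing starts 5:30pm → clear.
Strings Take: starts 4:30pm before Strings Mixing ends 7:30pm, and ends 8:00pm after Strings Mixing starts 5:30pm → overlap.
Strings Mixing overlaps Strings Take.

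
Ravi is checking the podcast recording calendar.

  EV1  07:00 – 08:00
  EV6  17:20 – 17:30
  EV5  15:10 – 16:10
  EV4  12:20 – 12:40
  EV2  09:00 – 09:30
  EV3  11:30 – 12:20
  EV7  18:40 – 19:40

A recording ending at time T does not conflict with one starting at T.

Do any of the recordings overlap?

Sorted by start: EV1, EV2, EV3, EV4, EV5, EV6, EV7.
EV2 starts after EV1 ends, so EV1 has no further overlaps.
EV3 starts after EV2 ends, so EV2 has no further overlaps.
EV4 starts exactly when EV3 ends (back-to-back, no overlap), so EV3 has no further overlaps.
EV5 starts after EV4 ends, so EV4 has no further overlaps.
EV6 starts after EV5 ends, so EV5 has no further overlaps.
EV7 starts after EV6 ends.
Every pair is clear; the schedule has no overlaps.

No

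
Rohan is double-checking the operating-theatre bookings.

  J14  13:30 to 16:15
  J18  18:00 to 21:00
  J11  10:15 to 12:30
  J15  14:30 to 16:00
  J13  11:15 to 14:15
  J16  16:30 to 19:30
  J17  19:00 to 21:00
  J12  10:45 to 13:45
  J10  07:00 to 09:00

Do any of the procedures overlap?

Yes

Sorted by start: J10, J11, J12, J13, J14, J15, J16, J18, J17.
J11 starts after J10 ends, so J10 has no further overlaps.
J12 starts before J11 ends → J11 and J12 overlap.
That's a conflict, so the schedule is not conflict-free.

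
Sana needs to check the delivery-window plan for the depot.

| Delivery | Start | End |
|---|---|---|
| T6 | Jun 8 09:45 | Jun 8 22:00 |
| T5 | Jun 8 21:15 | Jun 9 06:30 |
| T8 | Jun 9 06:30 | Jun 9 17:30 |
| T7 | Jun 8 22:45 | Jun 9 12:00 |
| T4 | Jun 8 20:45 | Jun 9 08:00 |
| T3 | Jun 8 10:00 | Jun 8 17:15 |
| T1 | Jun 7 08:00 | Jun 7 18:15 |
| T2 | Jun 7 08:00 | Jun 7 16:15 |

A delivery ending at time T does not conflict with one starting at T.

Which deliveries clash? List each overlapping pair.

Two intervals overlap when each starts before the other ends.
Sorted by start: T1, T2, T6, T3, T4, T5, T7, T8.
T2 starts before T1 ends → T1 and T2 overlap.
T6 starts after T1 ends; T1 is clear from here.
T6 starts after T2 ends; T2 is clear from here.
T3 starts before T6 ends → T6 and T3 overlap.
T4 starts before T6 ends → T6 and T4 overlap.
T5 starts before T6 ends → T6 and T5 overlap.
T7 starts after T6 ends; T6 is clear from here.
T4 starts after T3 ends; T3 is clear from here.
T5 starts before T4 ends → T4 and T5 overlap.
T7 starts before T4 ends → T4 and T7 overlap.
T8 starts before T4 ends → T4 and T8 overlap.
T7 starts before T5 ends → T5 and T7 overlap.
T8 starts exactly when T5 ends (back-to-back, no overlap).
T8 starts before T7 ends → T7 and T8 overlap.

T1 & T2, T3 & T6, T4 & T5, T4 & T6, T4 & T7, T4 & T8, T5 & T6, T5 & T7, T7 & T8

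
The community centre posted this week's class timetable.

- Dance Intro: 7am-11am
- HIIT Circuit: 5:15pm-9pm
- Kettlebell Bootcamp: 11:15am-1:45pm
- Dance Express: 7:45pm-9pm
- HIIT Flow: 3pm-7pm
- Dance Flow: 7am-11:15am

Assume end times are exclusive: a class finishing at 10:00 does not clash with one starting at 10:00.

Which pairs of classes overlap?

Sorted by start: Dance Flow, Dance Intro, Kettlebell Bootcamp, HIIT Flow, HIIT Circuit, Dance Express.
Dance Intro starts before Dance Flow ends → Dance Flow and Dance Intro overlap.
Kettlebell Bootcamp starts exactly when Dance Flow ends (back-to-back, no overlap); Dance Flow is clear from here.
Kettlebell Bootcamp starts after Dance Intro ends; Dance Intro is clear from here.
HIIT Flow starts after Kettlebell Bootcamp ends; Kettlebell Bootcamp is clear from here.
HIIT Circuit starts before HIIT Flow ends → HIIT Flow and HIIT Circuit overlap.
Dance Express starts after HIIT Flow ends.
Dance Express starts before HIIT Circuit ends → HIIT Circuit and Dance Express overlap.

Dance Express & HIIT Circuit, Dance Flow & Dance Intro, HIIT Circuit & HIIT Flow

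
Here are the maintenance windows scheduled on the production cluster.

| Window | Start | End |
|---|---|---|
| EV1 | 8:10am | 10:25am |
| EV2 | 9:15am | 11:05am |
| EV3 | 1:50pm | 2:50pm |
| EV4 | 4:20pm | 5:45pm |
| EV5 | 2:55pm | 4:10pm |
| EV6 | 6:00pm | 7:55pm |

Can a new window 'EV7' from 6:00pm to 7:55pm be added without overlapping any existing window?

EV1: ends 10:25am at or before EV7 starts 6:00pm → clear.
EV2: ends 11:05am at or before EV7 starts 6:00pm → clear.
EV3: ends 2:50pm at or before EV7 starts 6:00pm → clear.
EV5: ends 4:10pm at or before EV7 starts 6:00pm → clear.
EV4: ends 5:45pm at or before EV7 starts 6:00pm → clear.
EV6: starts 6:00pm before EV7 ends 7:55pm, and ends 7:55pm after EV7 starts 6:00pm → overlap.
EV7 overlaps EV6.

No — it overlaps EV6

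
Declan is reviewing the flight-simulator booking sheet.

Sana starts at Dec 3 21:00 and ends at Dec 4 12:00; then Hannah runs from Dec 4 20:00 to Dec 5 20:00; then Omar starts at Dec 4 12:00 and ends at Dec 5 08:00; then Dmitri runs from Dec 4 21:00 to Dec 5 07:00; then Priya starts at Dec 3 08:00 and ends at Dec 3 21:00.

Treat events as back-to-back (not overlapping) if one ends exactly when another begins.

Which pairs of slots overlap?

Sorted by start: Priya, Sana, Omar, Hannah, Dmitri.
Sana starts exactly when Priya ends (back-to-back, no overlap) — done with Priya.
Omar starts exactly when Sana ends (back-to-back, no overlap) — done with Sana.
Hannah starts before Omar ends → Omar and Hannah overlap.
Dmitri starts before Omar ends → Omar and Dmitri overlap.
Dmitri starts before Hannah ends → Hannah and Dmitri overlap.

Dmitri & Hannah, Dmitri & Omar, Hannah & Omar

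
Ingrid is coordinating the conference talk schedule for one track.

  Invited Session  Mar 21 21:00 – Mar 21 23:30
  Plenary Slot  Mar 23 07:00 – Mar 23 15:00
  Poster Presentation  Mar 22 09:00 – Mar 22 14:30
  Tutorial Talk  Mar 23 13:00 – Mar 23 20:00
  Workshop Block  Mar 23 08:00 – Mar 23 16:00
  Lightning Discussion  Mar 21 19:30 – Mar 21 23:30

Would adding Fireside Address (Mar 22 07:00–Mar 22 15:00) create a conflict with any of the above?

Yes — it overlaps Poster Presentation

Lightning Discussion: ends Mar 21 23:30 at or before Fireside Address starts Mar 22 07:00 → clear.
Invited Session: ends Mar 21 23:30 at or before Fireside Address starts Mar 22 07:00 → clear.
Poster Presentation: starts Mar 22 09:00 before Fireside Address ends Mar 22 15:00, and ends Mar 22 14:30 after Fireside Address starts Mar 22 07:00 → overlap.
Plenary Slot: starts Mar 23 07:00 at or after Fireside Address ends Mar 22 15:00 → clear.
Workshop Block: starts Mar 23 08:00 at or after Fireside Address ends Mar 22 15:00 → clear.
Tutorial Talk: starts Mar 23 13:00 at or after Fireside Address ends Mar 22 15:00 → clear.
Fireside Address overlaps Poster Presentation.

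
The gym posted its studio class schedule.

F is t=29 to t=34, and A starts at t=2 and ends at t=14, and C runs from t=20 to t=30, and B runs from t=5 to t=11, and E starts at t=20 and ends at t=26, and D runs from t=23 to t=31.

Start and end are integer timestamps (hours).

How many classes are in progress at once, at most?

3

Sweep the timeline, counting +1 at each start and −1 at each end (ends before starts at a tie):
t=2 start A → 1
t=5 start B → 2
t=11 end B → 1
t=14 end A → 0
t=20 start C → 1
t=20 start E → 2
t=23 start D → 3
t=26 end E → 2
t=29 start F → 3
t=30 end C → 2
t=31 end D → 1
t=34 end F → 0
Peak is 3, at t=23 (C, D, E).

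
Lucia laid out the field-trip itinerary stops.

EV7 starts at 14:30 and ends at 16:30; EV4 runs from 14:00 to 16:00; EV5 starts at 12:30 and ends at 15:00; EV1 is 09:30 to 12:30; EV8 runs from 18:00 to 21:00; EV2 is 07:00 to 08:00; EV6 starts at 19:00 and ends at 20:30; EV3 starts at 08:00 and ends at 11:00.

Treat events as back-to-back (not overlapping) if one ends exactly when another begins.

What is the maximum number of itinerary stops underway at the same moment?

3

Walk through starts and ends in time order (an end at T is processed before a start at T):
07:00 start EV2 → 1
08:00 end EV2 → 0
08:00 start EV3 → 1
09:30 start EV1 → 2
11:00 end EV3 → 1
12:30 end EV1 → 0
12:30 start EV5 → 1
14:00 start EV4 → 2
14:30 start EV7 → 3
15:00 end EV5 → 2
16:00 end EV4 → 1
16:30 end EV7 → 0
18:00 start EV8 → 1
19:00 start EV6 → 2
20:30 end EV6 → 1
21:00 end EV8 → 0
Peak is 3, at 14:30 (EV4, EV5, EV7).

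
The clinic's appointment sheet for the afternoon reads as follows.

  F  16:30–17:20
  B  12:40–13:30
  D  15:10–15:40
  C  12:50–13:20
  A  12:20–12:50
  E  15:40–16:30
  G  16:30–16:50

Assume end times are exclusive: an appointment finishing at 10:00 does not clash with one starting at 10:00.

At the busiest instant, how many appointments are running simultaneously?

2

Sort all start/end points and keep a running count:
12:20 start A → 1
12:40 start B → 2
12:50 end A → 1
12:50 start C → 2
13:20 end C → 1
13:30 end B → 0
15:10 start D → 1
15:40 end D → 0
15:40 start E → 1
16:30 end E → 0
16:30 start F → 1
16:30 start G → 2
16:50 end G → 1
17:20 end F → 0
Peak is 2, at 12:40 (A, B).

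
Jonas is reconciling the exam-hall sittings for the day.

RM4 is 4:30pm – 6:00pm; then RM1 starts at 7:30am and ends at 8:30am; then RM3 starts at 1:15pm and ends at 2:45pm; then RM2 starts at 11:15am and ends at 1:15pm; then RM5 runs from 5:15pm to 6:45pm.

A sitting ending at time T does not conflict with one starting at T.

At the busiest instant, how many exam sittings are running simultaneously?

Sweep the timeline, counting +1 at each start and −1 at each end (ends before starts at a tie):
7:30am start RM1 → 1
8:30am end RM1 → 0
11:15am start RM2 → 1
1:15pm end RM2 → 0
1:15pm start RM3 → 1
2:45pm end RM3 → 0
4:30pm start RM4 → 1
5:15pm start RM5 → 2
6:00pm end RM4 → 1
6:45pm end RM5 → 0
Peak is 2, at 5:15pm (RM4, RM5).

2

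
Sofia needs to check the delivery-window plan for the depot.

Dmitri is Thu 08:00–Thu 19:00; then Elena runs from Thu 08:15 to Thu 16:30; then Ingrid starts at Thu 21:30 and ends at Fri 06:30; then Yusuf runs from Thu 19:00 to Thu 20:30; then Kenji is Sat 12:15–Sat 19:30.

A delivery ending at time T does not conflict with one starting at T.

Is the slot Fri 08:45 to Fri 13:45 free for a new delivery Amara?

Dmitri: ends Thu 19:00 at or before Amara starts Fri 08:45 → clear.
Elena: ends Thu 16:30 at or before Amara starts Fri 08:45 → clear.
Yusuf: ends Thu 20:30 at or before Amara starts Fri 08:45 → clear.
Ingrid: ends Fri 06:30 at or before Amara starts Fri 08:45 → clear.
Kenji: starts Sat 12:15 at or after Amara ends Fri 13:45 → clear.

Yes — the slot is free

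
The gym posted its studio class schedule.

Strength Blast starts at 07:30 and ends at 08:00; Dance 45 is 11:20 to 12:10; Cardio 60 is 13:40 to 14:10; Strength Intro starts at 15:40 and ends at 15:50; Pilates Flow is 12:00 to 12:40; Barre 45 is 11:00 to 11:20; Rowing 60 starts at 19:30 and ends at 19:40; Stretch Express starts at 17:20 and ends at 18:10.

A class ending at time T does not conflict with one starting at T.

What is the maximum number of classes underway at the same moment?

Sweep the timeline, counting +1 at each start and −1 at each end (ends before starts at a tie):
07:30 start Strength Blast → 1
08:00 end Strength Blast → 0
11:00 start Barre 45 → 1
11:20 end Barre 45 → 0
11:20 start Dance 45 → 1
12:00 start Pilates Flow → 2
12:10 end Dance 45 → 1
12:40 end Pilates Flow → 0
13:40 start Cardio 60 → 1
14:10 end Cardio 60 → 0
15:40 start Strength Intro → 1
15:50 end Strength Intro → 0
17:20 start Stretch Express → 1
18:10 end Stretch Express → 0
19:30 start Rowing 60 → 1
19:40 end Rowing 60 → 0
Peak is 2, at 12:00 (Dance 45, Pilates Flow).

2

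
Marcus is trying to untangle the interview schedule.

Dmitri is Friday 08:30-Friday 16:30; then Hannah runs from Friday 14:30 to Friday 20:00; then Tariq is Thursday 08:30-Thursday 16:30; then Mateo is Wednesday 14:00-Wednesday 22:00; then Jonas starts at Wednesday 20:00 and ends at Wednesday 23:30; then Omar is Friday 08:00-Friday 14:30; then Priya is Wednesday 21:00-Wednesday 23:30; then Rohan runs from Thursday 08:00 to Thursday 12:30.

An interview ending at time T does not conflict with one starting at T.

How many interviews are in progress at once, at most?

Sort all start/end points and keep a running count:
Wednesday 14:00 start Mateo → 1
Wednesday 20:00 start Jonas → 2
Wednesday 21:00 start Priya → 3
Wednesday 22:00 end Mateo → 2
Wednesday 23:30 end Jonas → 1
Wednesday 23:30 end Priya → 0
Thursday 08:00 start Rohan → 1
Thursday 08:30 start Tariq → 2
Thursday 12:30 end Rohan → 1
Thursday 16:30 end Tariq → 0
Friday 08:00 start Omar → 1
Friday 08:30 start Dmitri → 2
Friday 14:30 end Omar → 1
Friday 14:30 start Hannah → 2
Friday 16:30 end Dmitri → 1
Friday 20:00 end Hannah → 0
Peak is 3, at Wednesday 21:00 (Jonas, Mateo, Priya).

3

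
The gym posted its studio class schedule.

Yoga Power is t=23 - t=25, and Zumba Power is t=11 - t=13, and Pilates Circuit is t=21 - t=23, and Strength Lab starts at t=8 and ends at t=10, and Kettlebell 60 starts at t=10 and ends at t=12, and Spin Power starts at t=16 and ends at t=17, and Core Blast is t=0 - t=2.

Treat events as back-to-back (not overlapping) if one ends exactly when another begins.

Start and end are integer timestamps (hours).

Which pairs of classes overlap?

Sorted by start: Core Blast, Strength Lab, Kettlebell 60, Zumba Power, Spin Power, Pilates Circuit, Yoga Power.
Strength Lab starts after Core Blast ends — done with Core Blast.
Kettlebell 60 starts exactly when Strength Lab ends (back-to-back, no overlap) — done with Strength Lab.
Zumba Power starts before Kettlebell 60 ends → Kettlebell 60 and Zumba Power overlap.
Spin Power starts after Kettlebell 60 ends — done with Kettlebell 60.
Spin Power starts after Zumba Power ends — done with Zumba Power.
Pilates Circuit starts after Spin Power ends — done with Spin Power.
Yoga Power starts exactly when Pilates Circuit ends (back-to-back, no overlap).

Kettlebell 60 & Zumba Power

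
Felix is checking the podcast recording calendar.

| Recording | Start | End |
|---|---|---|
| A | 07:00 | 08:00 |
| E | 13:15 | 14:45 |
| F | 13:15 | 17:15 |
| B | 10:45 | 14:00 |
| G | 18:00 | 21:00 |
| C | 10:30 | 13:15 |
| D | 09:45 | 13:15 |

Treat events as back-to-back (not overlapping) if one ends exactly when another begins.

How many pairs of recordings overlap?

Sorted by start: A, D, C, B, E, F, G.
D starts after A ends, so A has no further overlaps.
C starts before D ends → D and C overlap.
B starts before D ends → D and B overlap.
E starts exactly when D ends (back-to-back, no overlap), so D has no further overlaps.
B starts before C ends → C and B overlap.
E starts exactly when C ends (back-to-back, no overlap), so C has no further overlaps.
E starts before B ends → B and E overlap.
F starts before B ends → B and F overlap.
G starts after B ends.
F starts before E ends → E and F overlap.
G starts after E ends.
G starts after F ends.
Overlapping pairs: B & C, B & D, B & E, B & F, C & D, E & F — 6 in total.

6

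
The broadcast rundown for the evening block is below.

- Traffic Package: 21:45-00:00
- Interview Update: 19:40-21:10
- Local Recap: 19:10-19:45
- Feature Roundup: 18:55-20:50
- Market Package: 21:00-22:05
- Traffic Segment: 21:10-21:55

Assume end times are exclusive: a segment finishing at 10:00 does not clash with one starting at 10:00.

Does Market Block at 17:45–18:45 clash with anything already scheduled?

No — it doesn't clash with anything

Feature Roundup: starts 18:55 at or after Market Block ends 18:45 → clear.
Local Recap: starts 19:10 at or after Market Block ends 18:45 → clear.
Interview Update: starts 19:40 at or after Market Block ends 18:45 → clear.
Market Package: starts 21:00 at or after Market Block ends 18:45 → clear.
Traffic Segment: starts 21:10 at or after Market Block ends 18:45 → clear.
Traffic Package: starts 21:45 at or after Market Block ends 18:45 → clear.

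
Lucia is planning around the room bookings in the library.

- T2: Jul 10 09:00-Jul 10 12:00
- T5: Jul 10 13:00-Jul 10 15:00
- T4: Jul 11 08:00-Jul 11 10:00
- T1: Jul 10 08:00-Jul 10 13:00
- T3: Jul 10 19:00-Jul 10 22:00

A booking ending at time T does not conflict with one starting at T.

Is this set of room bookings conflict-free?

No

Sorted by start: T1, T2, T5, T3, T4.
T2 starts before T1 ends → T1 and T2 overlap.
That's a conflict, so the schedule is not conflict-free.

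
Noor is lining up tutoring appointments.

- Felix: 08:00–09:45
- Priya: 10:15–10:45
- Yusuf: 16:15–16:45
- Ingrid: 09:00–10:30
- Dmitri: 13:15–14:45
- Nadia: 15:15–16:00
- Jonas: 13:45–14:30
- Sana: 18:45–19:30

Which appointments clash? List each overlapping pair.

Check each pair: they overlap iff neither finishes before the other starts.
Sorted by start: Felix, Ingrid, Priya, Dmitri, Jonas, Nadia, Yusuf, Sana.
Ingrid starts before Felix ends → Felix and Ingrid overlap.
Priya starts after Felix ends — done with Felix.
Priya starts before Ingrid ends → Ingrid and Priya overlap.
Dmitri starts after Ingrid ends — done with Ingrid.
Dmitri starts after Priya ends — done with Priya.
Jonas starts before Dmitri ends → Dmitri and Jonas overlap.
Nadia starts after Dmitri ends — done with Dmitri.
Nadia starts after Jonas ends — done with Jonas.
Yusuf starts after Nadia ends — done with Nadia.
Sana starts after Yusuf ends.

Dmitri & Jonas, Felix & Ingrid, Ingrid & Priya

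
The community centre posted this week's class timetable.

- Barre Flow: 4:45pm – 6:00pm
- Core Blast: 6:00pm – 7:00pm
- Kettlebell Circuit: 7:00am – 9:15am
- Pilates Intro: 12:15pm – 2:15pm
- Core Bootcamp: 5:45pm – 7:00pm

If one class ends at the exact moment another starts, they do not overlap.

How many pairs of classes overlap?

Sorted by start: Kettlebell Circuit, Pilates Intro, Barre Flow, Core Bootcamp, Core Blast.
Pilates Intro starts after Kettlebell Circuit ends — done with Kettlebell Circuit.
Barre Flow starts after Pilates Intro ends — done with Pilates Intro.
Core Bootcamp starts before Barre Flow ends → Barre Flow and Core Bootcamp overlap.
Core Blast starts exactly when Barre Flow ends (back-to-back, no overlap).
Core Blast starts before Core Bootcamp ends → Core Bootcamp and Core Blast overlap.
Overlapping pairs: Barre Flow & Core Bootcamp, Core Blast & Core Bootcamp — 2 in total.

2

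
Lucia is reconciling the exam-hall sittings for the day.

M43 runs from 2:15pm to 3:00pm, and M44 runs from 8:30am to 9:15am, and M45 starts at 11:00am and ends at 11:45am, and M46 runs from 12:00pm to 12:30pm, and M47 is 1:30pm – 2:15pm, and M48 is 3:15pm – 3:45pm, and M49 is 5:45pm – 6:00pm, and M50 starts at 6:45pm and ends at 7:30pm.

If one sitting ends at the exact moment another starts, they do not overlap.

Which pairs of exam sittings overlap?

Two intervals overlap when each starts before the other ends.
Sorted by start: M44, M45, M46, M47, M43, M48, M49, M50.
M45 starts after M44 ends, so M44 has no further overlaps.
M46 starts after M45 ends, so M45 has no further overlaps.
M47 starts after M46 ends, so M46 has no further overlaps.
M43 starts exactly when M47 ends (back-to-back, no overlap), so M47 has no further overlaps.
M48 starts after M43 ends, so M43 has no further overlaps.
M49 starts after M48 ends, so M48 has no further overlaps.
M50 starts after M49 ends.

no overlapping pairs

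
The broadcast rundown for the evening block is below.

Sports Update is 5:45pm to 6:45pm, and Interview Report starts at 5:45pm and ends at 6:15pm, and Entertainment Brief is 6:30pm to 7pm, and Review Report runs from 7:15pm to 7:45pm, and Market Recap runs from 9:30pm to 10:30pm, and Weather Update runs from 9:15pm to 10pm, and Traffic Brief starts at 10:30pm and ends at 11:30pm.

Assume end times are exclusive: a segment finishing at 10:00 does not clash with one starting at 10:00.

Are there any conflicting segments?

Yes

Sorted by start: Sports Update, Interview Report, Entertainment Brief, Review Report, Weather Update, Market Recap, Traffic Brief.
Interview Report starts before Sports Update ends → Sports Update and Interview Report overlap.
That's a conflict, so the schedule is not conflict-free.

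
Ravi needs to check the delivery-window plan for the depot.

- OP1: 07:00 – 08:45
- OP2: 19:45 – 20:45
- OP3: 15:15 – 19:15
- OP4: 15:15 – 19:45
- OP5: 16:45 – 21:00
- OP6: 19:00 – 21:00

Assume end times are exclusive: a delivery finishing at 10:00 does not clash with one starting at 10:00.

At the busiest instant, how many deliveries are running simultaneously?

Sweep the timeline, counting +1 at each start and −1 at each end (ends before starts at a tie):
07:00 start OP1 → 1
08:45 end OP1 → 0
15:15 start OP3 → 1
15:15 start OP4 → 2
16:45 start OP5 → 3
19:00 start OP6 → 4
19:15 end OP3 → 3
19:45 end OP4 → 2
19:45 start OP2 → 3
20:45 end OP2 → 2
21:00 end OP5 → 1
21:00 end OP6 → 0
Peak is 4, at 19:00 (OP3, OP4, OP5, OP6).

4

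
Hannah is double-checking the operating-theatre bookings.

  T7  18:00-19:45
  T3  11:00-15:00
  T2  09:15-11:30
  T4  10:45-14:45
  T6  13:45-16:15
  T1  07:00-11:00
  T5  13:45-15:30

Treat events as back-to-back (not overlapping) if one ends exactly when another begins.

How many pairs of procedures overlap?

10

Two intervals overlap when each starts before the other ends.
Sorted by start: T1, T2, T4, T3, T5, T6, T7.
T2 starts before T1 ends → T1 and T2 overlap.
T4 starts before T1 ends → T1 and T4 overlap.
T3 starts exactly when T1 ends (back-to-back, no overlap), so nothing later overlaps T1 either.
T4 starts before T2 ends → T2 and T4 overlap.
T3 starts before T2 ends → T2 and T3 overlap.
T5 starts after T2 ends, so nothing later overlaps T2 either.
T3 starts before T4 ends → T4 and T3 overlap.
T5 starts before T4 ends → T4 and T5 overlap.
T6 starts before T4 ends → T4 and T6 overlap.
T7 starts after T4 ends.
T5 starts before T3 ends → T3 and T5 overlap.
T6 starts before T3 ends → T3 and T6 overlap.
T7 starts after T3 ends.
T6 starts before T5 ends → T5 and T6 overlap.
T7 starts after T5 ends.
T7 starts after T6 ends.
Overlapping pairs: T1 & T2, T1 & T4, T2 & T3, T2 & T4, T3 & T4, T3 & T5, T3 & T6, T4 & T5, T4 & T6, T5 & T6 — 10 in total.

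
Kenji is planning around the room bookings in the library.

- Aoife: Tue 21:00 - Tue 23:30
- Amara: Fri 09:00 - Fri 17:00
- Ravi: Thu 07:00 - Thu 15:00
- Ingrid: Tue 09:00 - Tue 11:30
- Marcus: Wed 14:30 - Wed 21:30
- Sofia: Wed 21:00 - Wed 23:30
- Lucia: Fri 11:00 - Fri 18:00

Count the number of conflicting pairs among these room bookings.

Two intervals overlap when each starts before the other ends.
Sorted by start: Ingrid, Aoife, Marcus, Sofia, Ravi, Amara, Lucia.
Aoife starts after Ingrid ends; Ingrid is clear from here.
Marcus starts after Aoife ends; Aoife is clear from here.
Sofia starts before Marcus ends → Marcus and Sofia overlap.
Ravi starts after Marcus ends; Marcus is clear from here.
Ravi starts after Sofia ends; Sofia is clear from here.
Amara starts after Ravi ends; Ravi is clear from here.
Lucia starts before Amara ends → Amara and Lucia overlap.
Overlapping pairs: Amara & Lucia, Marcus & Sofia — 2 in total.

2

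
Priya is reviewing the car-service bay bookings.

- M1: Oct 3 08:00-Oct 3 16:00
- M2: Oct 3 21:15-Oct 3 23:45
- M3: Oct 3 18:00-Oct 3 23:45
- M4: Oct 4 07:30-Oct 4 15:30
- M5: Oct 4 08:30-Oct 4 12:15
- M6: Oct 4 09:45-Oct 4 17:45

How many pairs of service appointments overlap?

4

Sorted by start: M1, M3, M2, M4, M5, M6.
M3 starts after M1 ends, so nothing later overlaps M1 either.
M2 starts before M3 ends → M3 and M2 overlap.
M4 starts after M3 ends, so nothing later overlaps M3 either.
M4 starts after M2 ends, so nothing later overlaps M2 either.
M5 starts before M4 ends → M4 and M5 overlap.
M6 starts before M4 ends → M4 and M6 overlap.
M6 starts before M5 ends → M5 and M6 overlap.
Overlapping pairs: M2 & M3, M4 & M5, M4 & M6, M5 & M6 — 4 in total.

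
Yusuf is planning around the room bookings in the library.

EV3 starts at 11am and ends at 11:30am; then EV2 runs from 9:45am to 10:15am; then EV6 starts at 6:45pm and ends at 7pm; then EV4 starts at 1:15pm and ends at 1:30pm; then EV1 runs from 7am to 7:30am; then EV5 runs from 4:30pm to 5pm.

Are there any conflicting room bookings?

Sorted by start: EV1, EV2, EV3, EV4, EV5, EV6.
EV2 starts after EV1 ends — done with EV1.
EV3 starts after EV2 ends — done with EV2.
EV4 starts after EV3 ends — done with EV3.
EV5 starts after EV4 ends — done with EV4.
EV6 starts after EV5 ends.
Every pair is clear; the schedule has no overlaps.

No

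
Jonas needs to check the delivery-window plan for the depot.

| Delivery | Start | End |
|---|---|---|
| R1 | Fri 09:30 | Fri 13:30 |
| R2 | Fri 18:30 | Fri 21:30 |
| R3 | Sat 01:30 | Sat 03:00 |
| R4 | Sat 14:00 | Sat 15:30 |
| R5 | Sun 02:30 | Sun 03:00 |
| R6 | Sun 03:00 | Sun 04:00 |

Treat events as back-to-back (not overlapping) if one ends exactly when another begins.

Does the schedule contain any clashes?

No

Sorted by start: R1, R2, R3, R4, R5, R6.
R2 starts after R1 ends, so nothing later overlaps R1 either.
R3 starts after R2 ends, so nothing later overlaps R2 either.
R4 starts after R3 ends, so nothing later overlaps R3 either.
R5 starts after R4 ends, so nothing later overlaps R4 either.
R6 starts exactly when R5 ends (back-to-back, no overlap).
Every pair is clear; the schedule has no overlaps.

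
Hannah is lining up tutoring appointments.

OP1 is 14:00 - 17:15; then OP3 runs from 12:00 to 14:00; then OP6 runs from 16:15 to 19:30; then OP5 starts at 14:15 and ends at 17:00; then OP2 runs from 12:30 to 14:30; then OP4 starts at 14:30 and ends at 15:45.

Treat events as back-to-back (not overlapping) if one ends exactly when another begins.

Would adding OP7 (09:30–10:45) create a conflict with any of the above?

No — it doesn't clash with anything

OP3: starts 12:00 at or after OP7 ends 10:45 → clear.
OP2: starts 12:30 at or after OP7 ends 10:45 → clear.
OP1: starts 14:00 at or after OP7 ends 10:45 → clear.
OP5: starts 14:15 at or after OP7 ends 10:45 → clear.
OP4: starts 14:30 at or after OP7 ends 10:45 → clear.
OP6: starts 16:15 at or after OP7 ends 10:45 → clear.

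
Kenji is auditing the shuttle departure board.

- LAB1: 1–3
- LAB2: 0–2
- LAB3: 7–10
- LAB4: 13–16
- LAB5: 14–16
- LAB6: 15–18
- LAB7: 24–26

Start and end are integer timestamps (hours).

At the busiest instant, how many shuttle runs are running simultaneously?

Sort all start/end points and keep a running count:
0 start LAB2 → 1
1 start LAB1 → 2
2 end LAB2 → 1
3 end LAB1 → 0
7 start LAB3 → 1
10 end LAB3 → 0
13 start LAB4 → 1
14 start LAB5 → 2
15 start LAB6 → 3
16 end LAB4 → 2
16 end LAB5 → 1
18 end LAB6 → 0
24 start LAB7 → 1
26 end LAB7 → 0
Peak is 3, at 15 (LAB4, LAB5, LAB6).

3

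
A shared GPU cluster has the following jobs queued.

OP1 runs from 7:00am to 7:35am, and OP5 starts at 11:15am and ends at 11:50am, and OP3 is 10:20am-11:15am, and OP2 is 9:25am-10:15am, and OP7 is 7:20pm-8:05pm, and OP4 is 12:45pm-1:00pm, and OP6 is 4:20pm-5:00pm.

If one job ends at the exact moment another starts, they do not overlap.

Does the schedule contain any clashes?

No

Two intervals overlap when each starts before the other ends.
Sorted by start: OP1, OP2, OP3, OP5, OP4, OP6, OP7.
OP2 starts after OP1 ends; OP1 is clear from here.
OP3 starts after OP2 ends; OP2 is clear from here.
OP5 starts exactly when OP3 ends (back-to-back, no overlap); OP3 is clear from here.
OP4 starts after OP5 ends; OP5 is clear from here.
OP6 starts after OP4 ends; OP4 is clear from here.
OP7 starts after OP6 ends.
Every pair is clear; the schedule has no overlaps.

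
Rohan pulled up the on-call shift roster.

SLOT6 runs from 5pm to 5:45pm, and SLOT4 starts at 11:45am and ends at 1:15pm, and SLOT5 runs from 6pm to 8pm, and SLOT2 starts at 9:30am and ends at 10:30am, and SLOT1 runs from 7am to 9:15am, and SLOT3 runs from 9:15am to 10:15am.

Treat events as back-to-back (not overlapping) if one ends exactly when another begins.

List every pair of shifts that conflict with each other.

SLOT2 & SLOT3

Sorted by start: SLOT1, SLOT3, SLOT2, SLOT4, SLOT6, SLOT5.
SLOT3 starts exactly when SLOT1 ends (back-to-back, no overlap) — done with SLOT1.
SLOT2 starts before SLOT3 ends → SLOT3 and SLOT2 overlap.
SLOT4 starts after SLOT3 ends — done with SLOT3.
SLOT4 starts after SLOT2 ends — done with SLOT2.
SLOT6 starts after SLOT4 ends — done with SLOT4.
SLOT5 starts after SLOT6 ends.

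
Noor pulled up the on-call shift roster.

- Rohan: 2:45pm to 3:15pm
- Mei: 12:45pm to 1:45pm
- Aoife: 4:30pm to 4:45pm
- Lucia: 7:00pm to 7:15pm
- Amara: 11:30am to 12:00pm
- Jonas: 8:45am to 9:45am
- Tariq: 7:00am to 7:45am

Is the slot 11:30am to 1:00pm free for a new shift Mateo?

No — it overlaps Amara, Mei

Tariq: ends 7:45am at or before Mateo starts 11:30am → clear.
Jonas: ends 9:45am at or before Mateo starts 11:30am → clear.
Amara: starts 11:30am before Mateo ends 1:00pm, and ends 12:00pm after Mateo starts 11:30am → overlap.
Mei: starts 12:45pm before Mateo ends 1:00pm, and ends 1:45pm after Mateo starts 11:30am → overlap.
Rohan: starts 2:45pm at or after Mateo ends 1:00pm → clear.
Aoife: starts 4:30pm at or after Mateo ends 1:00pm → clear.
Lucia: starts 7:00pm at or after Mateo ends 1:00pm → clear.
Mateo overlaps Amara, Mei.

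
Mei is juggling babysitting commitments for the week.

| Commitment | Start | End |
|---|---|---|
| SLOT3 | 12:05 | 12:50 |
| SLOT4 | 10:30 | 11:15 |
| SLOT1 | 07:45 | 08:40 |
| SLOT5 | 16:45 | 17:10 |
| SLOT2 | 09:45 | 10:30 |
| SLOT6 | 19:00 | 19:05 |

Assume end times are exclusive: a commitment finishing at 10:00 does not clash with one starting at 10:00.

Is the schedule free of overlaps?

Sorted by start: SLOT1, SLOT2, SLOT4, SLOT3, SLOT5, SLOT6.
SLOT2 starts after SLOT1 ends, so nothing later overlaps SLOT1 either.
SLOT4 starts exactly when SLOT2 ends (back-to-back, no overlap), so nothing later overlaps SLOT2 either.
SLOT3 starts after SLOT4 ends, so nothing later overlaps SLOT4 either.
SLOT5 starts after SLOT3 ends, so nothing later overlaps SLOT3 either.
SLOT6 starts after SLOT5 ends.
Every pair is clear; the schedule has no overlaps.

Yes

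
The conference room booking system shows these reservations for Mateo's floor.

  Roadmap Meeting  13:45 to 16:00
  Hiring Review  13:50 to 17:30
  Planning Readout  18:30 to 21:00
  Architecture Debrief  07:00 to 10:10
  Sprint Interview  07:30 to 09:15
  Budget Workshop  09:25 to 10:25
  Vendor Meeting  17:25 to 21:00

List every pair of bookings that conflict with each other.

Architecture Debrief & Budget Workshop, Architecture Debrief & Sprint Interview, Hiring Review & Roadmap Meeting, Hiring Review & Vendor Meeting, Planning Readout & Vendor Meeting

Sorted by start: Architecture Debrief, Sprint Interview, Budget Workshop, Roadmap Meeting, Hiring Review, Vendor Meeting, Planning Readout.
Sprint Interview starts before Architecture Debrief ends → Architecture Debrief and Sprint Interview overlap.
Budget Workshop starts before Architecture Debrief ends → Architecture Debrief and Budget Workshop overlap.
Roadmap Meeting starts after Architecture Debrief ends, so nothing later overlaps Architecture Debrief either.
Budget Workshop starts after Sprint Interview ends, so nothing later overlaps Sprint Interview either.
Roadmap Meeting starts after Budget Workshop ends, so nothing later overlaps Budget Workshop either.
Hiring Review starts before Roadmap Meeting ends → Roadmap Meeting and Hiring Review overlap.
Vendor Meeting starts after Roadmap Meeting ends, so nothing later overlaps Roadmap Meeting either.
Vendor Meeting starts before Hiring Review ends → Hiring Review and Vendor Meeting overlap.
Planning Readout starts after Hiring Review ends.
Planning Readout starts before Vendor Meeting ends → Vendor Meeting and Planning Readout overlap.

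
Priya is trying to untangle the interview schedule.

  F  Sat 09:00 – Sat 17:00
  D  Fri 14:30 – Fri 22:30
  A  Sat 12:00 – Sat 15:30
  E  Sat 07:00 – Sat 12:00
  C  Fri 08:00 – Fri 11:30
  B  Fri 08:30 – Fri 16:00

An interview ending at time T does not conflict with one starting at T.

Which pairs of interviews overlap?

Check each pair: they overlap iff neither finishes before the other starts.
Sorted by start: C, B, D, E, F, A.
B starts before C ends → C and B overlap.
D starts after C ends — done with C.
D starts before B ends → B and D overlap.
E starts after B ends — done with B.
E starts after D ends — done with D.
F starts before E ends → E and F overlap.
A starts exactly when E ends (back-to-back, no overlap).
A starts before F ends → F and A overlap.

A & F, B & C, B & D, E & F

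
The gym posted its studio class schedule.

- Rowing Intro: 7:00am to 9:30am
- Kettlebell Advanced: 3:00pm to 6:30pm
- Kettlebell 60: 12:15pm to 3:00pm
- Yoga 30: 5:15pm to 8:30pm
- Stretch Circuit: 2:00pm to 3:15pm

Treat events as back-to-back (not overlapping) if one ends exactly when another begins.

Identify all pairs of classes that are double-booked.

Check each pair: they overlap iff neither finishes before the other starts.
Sorted by start: Rowing Intro, Kettlebell 60, Stretch Circuit, Kettlebell Advanced, Yoga 30.
Kettlebell 60 starts after Rowing Intro ends; Rowing Intro is clear from here.
Stretch Circuit starts before Kettlebell 60 ends → Kettlebell 60 and Stretch Circuit overlap.
Kettlebell Advanced starts exactly when Kettlebell 60 ends (back-to-back, no overlap); Kettlebell 60 is clear from here.
Kettlebell Advanced starts before Stretch Circuit ends → Stretch Circuit and Kettlebell Advanced overlap.
Yoga 30 starts after Stretch Circuit ends.
Yoga 30 starts before Kettlebell Advanced ends → Kettlebell Advanced and Yoga 30 overlap.

Kettlebell 60 & Stretch Circuit, Kettlebell Advanced & Stretch Circuit, Kettlebell Advanced & Yoga 30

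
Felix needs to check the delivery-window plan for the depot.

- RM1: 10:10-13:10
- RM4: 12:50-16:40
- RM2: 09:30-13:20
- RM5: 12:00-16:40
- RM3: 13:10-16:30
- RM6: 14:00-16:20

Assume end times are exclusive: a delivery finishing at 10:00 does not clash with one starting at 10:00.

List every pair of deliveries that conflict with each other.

RM1 & RM2, RM1 & RM4, RM1 & RM5, RM2 & RM3, RM2 & RM4, RM2 & RM5, RM3 & RM4, RM3 & RM5, RM3 & RM6, RM4 & RM5, RM4 & RM6, RM5 & RM6

Sorted by start: RM2, RM1, RM5, RM4, RM3, RM6.
RM1 starts before RM2 ends → RM2 and RM1 overlap.
RM5 starts before RM2 ends → RM2 and RM5 overlap.
RM4 starts before RM2 ends → RM2 and RM4 overlap.
RM3 starts before RM2 ends → RM2 and RM3 overlap.
RM6 starts after RM2 ends.
RM5 starts before RM1 ends → RM1 and RM5 overlap.
RM4 starts before RM1 ends → RM1 and RM4 overlap.
RM3 starts exactly when RM1 ends (back-to-back, no overlap); RM1 is clear from here.
RM4 starts before RM5 ends → RM5 and RM4 overlap.
RM3 starts before RM5 ends → RM5 and RM3 overlap.
RM6 starts before RM5 ends → RM5 and RM6 overlap.
RM3 starts before RM4 ends → RM4 and RM3 overlap.
RM6 starts before RM4 ends → RM4 and RM6 overlap.
RM6 starts before RM3 ends → RM3 and RM6 overlap.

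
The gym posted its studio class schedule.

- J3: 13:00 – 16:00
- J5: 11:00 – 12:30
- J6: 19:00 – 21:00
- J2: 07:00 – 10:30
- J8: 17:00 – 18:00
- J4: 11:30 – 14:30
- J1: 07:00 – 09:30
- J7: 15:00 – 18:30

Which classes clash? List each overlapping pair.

J1 & J2, J3 & J4, J3 & J7, J4 & J5, J7 & J8

Sorted by start: J1, J2, J5, J4, J3, J7, J8, J6.
J2 starts before J1 ends → J1 and J2 overlap.
J5 starts after J1 ends, so nothing later overlaps J1 either.
J5 starts after J2 ends, so nothing later overlaps J2 either.
J4 starts before J5 ends → J5 and J4 overlap.
J3 starts after J5 ends, so nothing later overlaps J5 either.
J3 starts before J4 ends → J4 and J3 overlap.
J7 starts after J4 ends, so nothing later overlaps J4 either.
J7 starts before J3 ends → J3 and J7 overlap.
J8 starts after J3 ends, so nothing later overlaps J3 either.
J8 starts before J7 ends → J7 and J8 overlap.
J6 starts after J7 ends.
J6 starts after J8 ends.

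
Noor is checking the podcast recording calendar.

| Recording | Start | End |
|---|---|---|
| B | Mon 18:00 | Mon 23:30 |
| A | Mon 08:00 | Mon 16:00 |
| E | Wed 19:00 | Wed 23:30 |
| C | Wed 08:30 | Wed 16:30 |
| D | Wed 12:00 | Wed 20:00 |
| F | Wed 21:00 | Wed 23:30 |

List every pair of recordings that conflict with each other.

Two intervals overlap when each starts before the other ends.
Sorted by start: A, B, C, D, E, F.
B starts after A ends — done with A.
C starts after B ends — done with B.
D starts before C ends → C and D overlap.
E starts after C ends — done with C.
E starts before D ends → D and E overlap.
F starts after D ends.
F starts before E ends → E and F overlap.

C & D, D & E, E & F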